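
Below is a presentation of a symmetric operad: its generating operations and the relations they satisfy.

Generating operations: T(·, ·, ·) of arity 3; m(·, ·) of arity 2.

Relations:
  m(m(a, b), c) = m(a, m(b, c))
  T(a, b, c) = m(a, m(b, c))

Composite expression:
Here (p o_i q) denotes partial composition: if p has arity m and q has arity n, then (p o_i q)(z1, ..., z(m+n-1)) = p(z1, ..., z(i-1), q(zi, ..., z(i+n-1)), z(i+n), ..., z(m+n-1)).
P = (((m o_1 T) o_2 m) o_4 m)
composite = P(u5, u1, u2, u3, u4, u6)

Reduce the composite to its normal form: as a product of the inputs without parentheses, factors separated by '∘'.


u5 ∘ u1 ∘ u2 ∘ u3 ∘ u4 ∘ u6


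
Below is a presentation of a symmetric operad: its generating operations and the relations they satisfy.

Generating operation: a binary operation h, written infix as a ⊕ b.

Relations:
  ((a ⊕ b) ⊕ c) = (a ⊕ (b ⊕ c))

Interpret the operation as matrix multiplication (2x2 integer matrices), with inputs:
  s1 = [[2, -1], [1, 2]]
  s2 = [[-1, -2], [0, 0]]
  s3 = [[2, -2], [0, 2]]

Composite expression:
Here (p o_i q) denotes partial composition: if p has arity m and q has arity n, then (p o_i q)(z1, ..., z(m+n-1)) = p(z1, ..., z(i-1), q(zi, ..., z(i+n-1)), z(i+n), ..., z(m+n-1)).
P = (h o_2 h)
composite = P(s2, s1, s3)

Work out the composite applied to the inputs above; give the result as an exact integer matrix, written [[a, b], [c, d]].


[[-8, 2], [0, 0]]

(s1 ⊕ s3) = [[4, -6], [2, 2]]
(s2 ⊕ (s1 ⊕ s3)) = [[-8, 2], [0, 0]]


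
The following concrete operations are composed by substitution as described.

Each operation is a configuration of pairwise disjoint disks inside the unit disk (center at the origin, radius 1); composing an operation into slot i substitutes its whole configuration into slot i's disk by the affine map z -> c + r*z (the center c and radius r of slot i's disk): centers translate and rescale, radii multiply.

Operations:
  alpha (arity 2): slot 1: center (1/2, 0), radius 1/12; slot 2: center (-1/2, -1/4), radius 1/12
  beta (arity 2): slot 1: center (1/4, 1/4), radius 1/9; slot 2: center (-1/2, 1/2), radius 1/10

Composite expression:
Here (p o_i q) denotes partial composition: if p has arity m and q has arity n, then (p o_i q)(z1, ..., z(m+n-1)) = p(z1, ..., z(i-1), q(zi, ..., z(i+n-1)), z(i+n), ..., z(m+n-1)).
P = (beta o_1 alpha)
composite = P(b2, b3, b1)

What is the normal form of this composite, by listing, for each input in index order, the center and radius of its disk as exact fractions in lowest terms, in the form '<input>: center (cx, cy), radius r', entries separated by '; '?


b1: center (-1/2, 1/2), radius 1/10; b2: center (11/36, 1/4), radius 1/108; b3: center (7/36, 2/9), radius 1/108

Nesting under beta composes maps z -> c + r*z down each b-path.
input b2: composing its 2 substitution steps yields center (11/36, 1/4), radius 1/108
input b3: composing its 2 substitution steps yields center (7/36, 2/9), radius 1/108
input b1: composing its 1 substitution step yields center (-1/2, 1/2), radius 1/10


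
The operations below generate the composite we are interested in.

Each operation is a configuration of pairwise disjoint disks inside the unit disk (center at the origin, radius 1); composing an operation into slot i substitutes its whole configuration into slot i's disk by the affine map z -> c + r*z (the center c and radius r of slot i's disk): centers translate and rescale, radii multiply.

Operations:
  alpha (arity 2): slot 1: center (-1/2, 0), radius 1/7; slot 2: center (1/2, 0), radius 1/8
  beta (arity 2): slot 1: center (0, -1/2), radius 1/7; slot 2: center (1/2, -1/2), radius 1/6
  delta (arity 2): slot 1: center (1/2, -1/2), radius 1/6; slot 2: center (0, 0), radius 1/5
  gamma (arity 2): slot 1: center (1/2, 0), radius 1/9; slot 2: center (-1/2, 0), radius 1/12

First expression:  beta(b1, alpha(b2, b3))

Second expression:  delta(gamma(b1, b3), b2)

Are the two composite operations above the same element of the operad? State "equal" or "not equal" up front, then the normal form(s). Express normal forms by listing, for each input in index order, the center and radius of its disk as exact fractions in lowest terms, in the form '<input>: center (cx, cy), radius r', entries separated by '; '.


not equal — first b1: center (0, -1/2), radius 1/7; b2: center (5/12, -1/2), radius 1/42; b3: center (7/12, -1/2), radius 1/48, second b1: center (7/12, -1/2), radius 1/54; b2: center (0, 0), radius 1/5; b3: center (5/12, -1/2), radius 1/72


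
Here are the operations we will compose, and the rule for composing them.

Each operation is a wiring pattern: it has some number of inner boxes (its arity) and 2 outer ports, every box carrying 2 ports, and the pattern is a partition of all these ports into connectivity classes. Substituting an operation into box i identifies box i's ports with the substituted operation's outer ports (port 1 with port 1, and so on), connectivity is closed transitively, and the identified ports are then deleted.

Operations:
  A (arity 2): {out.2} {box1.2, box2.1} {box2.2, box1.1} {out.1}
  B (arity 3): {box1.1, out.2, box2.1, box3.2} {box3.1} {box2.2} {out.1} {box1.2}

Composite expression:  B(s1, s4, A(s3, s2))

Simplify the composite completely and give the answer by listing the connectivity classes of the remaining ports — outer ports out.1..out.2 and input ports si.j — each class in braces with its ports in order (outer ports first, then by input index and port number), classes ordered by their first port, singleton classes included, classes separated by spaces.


Two ports join when wires chain via B-identified ports.
through A, on inputs (s3, s2): {out.1} {out.2} {s2.1, s3.2} {s2.2, s3.1} (out.j = stage outer ports)
through B, on inputs (s1, s4, s3, s2): {out.1} {out.2, s1.1, s4.1} {s1.2} {s2.1, s3.2} {s2.2, s3.1} {s4.2} (out.j = stage outer ports)

{out.1} {out.2, s1.1, s4.1} {s1.2} {s2.1, s3.2} {s2.2, s3.1} {s4.2}


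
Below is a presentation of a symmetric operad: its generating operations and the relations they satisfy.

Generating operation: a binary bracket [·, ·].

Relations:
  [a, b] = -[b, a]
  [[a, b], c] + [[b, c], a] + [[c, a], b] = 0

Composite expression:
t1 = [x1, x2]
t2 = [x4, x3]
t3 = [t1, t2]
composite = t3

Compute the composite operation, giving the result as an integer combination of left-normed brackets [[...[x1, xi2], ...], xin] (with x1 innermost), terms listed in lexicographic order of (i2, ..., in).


-[[[x1, x2], x3], x4] + [[[x1, x2], x4], x3]

Expand each bracket as ab - ba; the x1-initial words give the coefficients.
Composite bracket: [[x1, x2], [x4, x3]]
Each bracket splits as ab - ba, giving 8 signed words (2^3 = 8).
Words beginning with x1 determine it all:
  word x1x2x3x4 has sign -1, contributing -[[[x1, x2], x3], x4]
  word x1x2x4x3 has sign +1, contributing +[[[x1, x2], x4], x3]


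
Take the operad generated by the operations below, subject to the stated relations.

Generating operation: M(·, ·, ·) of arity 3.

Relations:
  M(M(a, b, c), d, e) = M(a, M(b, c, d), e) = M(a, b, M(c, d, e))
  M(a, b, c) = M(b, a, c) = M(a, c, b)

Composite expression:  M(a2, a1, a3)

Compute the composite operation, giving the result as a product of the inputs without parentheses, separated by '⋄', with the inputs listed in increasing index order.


a1 ⋄ a2 ⋄ a3

Any arrangement under M is one operation, so sort the a-inputs.
M(a2, a1, a3) spells out as a2 ⋄ a1 ⋄ a3
reordering the factors by index: a1 ⋄ a2 ⋄ a3


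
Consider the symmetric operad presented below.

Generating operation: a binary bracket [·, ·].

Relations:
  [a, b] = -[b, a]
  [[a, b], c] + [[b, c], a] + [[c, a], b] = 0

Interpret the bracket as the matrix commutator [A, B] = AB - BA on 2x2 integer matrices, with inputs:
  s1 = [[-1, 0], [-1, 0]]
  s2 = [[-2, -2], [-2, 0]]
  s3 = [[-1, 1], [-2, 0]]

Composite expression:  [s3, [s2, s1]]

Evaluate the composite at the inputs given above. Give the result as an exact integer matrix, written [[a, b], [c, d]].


[[-4, -2], [-8, 4]]

[s2, s1] = [[2, -2], [0, -2]]
[s3, [s2, s1]] = [[-4, -2], [-8, 4]]


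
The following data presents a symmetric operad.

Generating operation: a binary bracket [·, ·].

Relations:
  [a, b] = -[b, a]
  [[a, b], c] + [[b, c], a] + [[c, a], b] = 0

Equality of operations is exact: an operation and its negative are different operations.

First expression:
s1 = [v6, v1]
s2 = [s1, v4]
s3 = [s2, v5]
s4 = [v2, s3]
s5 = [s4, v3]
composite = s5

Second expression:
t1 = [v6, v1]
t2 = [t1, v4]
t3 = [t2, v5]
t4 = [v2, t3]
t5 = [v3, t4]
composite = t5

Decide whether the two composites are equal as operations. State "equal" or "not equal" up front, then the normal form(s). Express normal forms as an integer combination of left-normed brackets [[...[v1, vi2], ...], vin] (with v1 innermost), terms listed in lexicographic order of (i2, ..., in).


Normal form of the first expression: [[[[[v1, v6], v4], v5], v2], v3]
Normal form of the second expression: -[[[[[v1, v6], v4], v5], v2], v3]
Distinct normal forms: not equal.

not equal; first: [[[[[v1, v6], v4], v5], v2], v3]; second: -[[[[[v1, v6], v4], v5], v2], v3]


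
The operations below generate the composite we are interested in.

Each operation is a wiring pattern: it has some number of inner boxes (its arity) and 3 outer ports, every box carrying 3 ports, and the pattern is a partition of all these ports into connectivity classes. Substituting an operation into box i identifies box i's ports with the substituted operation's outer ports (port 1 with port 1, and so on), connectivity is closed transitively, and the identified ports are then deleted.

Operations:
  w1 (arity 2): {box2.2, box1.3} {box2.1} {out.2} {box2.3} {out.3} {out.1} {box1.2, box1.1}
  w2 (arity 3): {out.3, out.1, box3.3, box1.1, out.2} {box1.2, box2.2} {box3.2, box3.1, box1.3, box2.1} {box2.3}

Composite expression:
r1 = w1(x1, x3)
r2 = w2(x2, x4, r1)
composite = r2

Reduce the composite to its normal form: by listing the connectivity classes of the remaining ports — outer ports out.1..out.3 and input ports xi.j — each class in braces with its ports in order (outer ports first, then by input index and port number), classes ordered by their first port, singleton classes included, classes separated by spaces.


Treat the ports identified at w2 as solder joints: merge, then drop.
stage w1: inputs (x1, x3), connectivity {out.1} {out.2} {out.3} {x1.1, x1.2} {x1.3, x3.2} {x3.1} {x3.3}, out.j its boundary
stage w2: inputs (x2, x4, x1, x3), connectivity {out.1, out.2, out.3, x2.1} {x1.1, x1.2} {x1.3, x3.2} {x2.2, x4.2} {x2.3, x4.1} {x3.1} {x3.3} {x4.3}, out.j its boundary

{out.1, out.2, out.3, x2.1} {x1.1, x1.2} {x1.3, x3.2} {x2.2, x4.2} {x2.3, x4.1} {x3.1} {x3.3} {x4.3}


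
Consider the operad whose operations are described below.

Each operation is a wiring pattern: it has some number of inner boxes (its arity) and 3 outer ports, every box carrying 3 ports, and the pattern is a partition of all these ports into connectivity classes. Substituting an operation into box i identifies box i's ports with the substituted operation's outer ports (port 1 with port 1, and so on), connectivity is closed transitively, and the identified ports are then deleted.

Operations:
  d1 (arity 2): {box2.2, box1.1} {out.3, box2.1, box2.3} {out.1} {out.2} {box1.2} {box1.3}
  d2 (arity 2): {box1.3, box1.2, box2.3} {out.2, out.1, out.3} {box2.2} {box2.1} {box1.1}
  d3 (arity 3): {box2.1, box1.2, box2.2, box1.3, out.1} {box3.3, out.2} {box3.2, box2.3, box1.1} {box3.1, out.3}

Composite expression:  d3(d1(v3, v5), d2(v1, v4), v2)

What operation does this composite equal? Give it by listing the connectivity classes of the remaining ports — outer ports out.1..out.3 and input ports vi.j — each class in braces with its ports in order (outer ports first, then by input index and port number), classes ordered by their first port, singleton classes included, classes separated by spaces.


{out.1, v2.2, v5.1, v5.3} {out.2, v2.3} {out.3, v2.1} {v1.1} {v1.2, v1.3, v4.3} {v3.1, v5.2} {v3.2} {v3.3} {v4.1} {v4.2}


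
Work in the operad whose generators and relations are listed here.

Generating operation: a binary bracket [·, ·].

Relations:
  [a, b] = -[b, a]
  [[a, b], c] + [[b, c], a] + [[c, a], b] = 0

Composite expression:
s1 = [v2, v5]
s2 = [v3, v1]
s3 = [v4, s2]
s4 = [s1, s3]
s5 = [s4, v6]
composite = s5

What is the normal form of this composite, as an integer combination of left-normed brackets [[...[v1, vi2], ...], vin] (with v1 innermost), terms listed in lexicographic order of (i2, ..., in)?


-[[[[[v1, v3], v4], v2], v5], v6] + [[[[[v1, v3], v4], v5], v2], v6]


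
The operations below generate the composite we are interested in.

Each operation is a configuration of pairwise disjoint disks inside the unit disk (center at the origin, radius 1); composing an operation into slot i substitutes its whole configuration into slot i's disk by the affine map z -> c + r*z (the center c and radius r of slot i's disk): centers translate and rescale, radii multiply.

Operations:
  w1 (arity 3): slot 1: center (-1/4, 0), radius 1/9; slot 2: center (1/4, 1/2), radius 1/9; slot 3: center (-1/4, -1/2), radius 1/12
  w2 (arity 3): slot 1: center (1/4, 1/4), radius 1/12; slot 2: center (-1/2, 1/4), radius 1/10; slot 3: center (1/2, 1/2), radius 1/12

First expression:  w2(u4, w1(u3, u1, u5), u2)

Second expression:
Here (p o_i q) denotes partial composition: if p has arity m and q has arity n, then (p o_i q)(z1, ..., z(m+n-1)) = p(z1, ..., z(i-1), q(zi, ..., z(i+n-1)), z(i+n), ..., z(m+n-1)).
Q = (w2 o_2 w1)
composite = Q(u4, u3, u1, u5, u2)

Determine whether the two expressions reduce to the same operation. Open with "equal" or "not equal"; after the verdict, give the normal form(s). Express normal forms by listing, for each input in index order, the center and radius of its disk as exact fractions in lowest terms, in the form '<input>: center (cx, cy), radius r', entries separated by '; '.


equal — both sides give u1: center (-19/40, 3/10), radius 1/90; u2: center (1/2, 1/2), radius 1/12; u3: center (-21/40, 1/4), radius 1/90; u4: center (1/4, 1/4), radius 1/12; u5: center (-21/40, 1/5), radius 1/120

The first expression, normalized: u1: center (-19/40, 3/10), radius 1/90; u2: center (1/2, 1/2), radius 1/12; u3: center (-21/40, 1/4), radius 1/90; u4: center (1/4, 1/4), radius 1/12; u5: center (-21/40, 1/5), radius 1/120
The second expression, normalized: u1: center (-19/40, 3/10), radius 1/90; u2: center (1/2, 1/2), radius 1/12; u3: center (-21/40, 1/4), radius 1/90; u4: center (1/4, 1/4), radius 1/12; u5: center (-21/40, 1/5), radius 1/120
Same normal form: equal.


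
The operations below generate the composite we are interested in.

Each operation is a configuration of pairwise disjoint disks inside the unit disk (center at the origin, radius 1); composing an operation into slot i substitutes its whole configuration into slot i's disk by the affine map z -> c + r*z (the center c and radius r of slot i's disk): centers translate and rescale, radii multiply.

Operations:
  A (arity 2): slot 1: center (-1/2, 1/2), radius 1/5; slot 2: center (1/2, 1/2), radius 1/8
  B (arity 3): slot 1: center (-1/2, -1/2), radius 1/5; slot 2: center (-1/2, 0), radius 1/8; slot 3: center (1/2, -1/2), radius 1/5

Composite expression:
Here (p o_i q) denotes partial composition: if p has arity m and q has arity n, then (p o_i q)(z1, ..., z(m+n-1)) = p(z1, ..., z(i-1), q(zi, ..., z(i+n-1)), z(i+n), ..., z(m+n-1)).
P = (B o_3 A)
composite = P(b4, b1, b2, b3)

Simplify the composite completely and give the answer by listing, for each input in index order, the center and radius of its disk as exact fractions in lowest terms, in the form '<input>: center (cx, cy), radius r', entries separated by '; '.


Nesting under B composes maps z -> c + r*z down each b-path.
b4 passes through 1 substitution, ending at center (-1/2, -1/2), radius 1/5
b1 passes through 1 substitution, ending at center (-1/2, 0), radius 1/8
b2 passes through 2 substitutions, ending at center (2/5, -2/5), radius 1/25
b3 passes through 2 substitutions, ending at center (3/5, -2/5), radius 1/40

b1: center (-1/2, 0), radius 1/8; b2: center (2/5, -2/5), radius 1/25; b3: center (3/5, -2/5), radius 1/40; b4: center (-1/2, -1/2), radius 1/5


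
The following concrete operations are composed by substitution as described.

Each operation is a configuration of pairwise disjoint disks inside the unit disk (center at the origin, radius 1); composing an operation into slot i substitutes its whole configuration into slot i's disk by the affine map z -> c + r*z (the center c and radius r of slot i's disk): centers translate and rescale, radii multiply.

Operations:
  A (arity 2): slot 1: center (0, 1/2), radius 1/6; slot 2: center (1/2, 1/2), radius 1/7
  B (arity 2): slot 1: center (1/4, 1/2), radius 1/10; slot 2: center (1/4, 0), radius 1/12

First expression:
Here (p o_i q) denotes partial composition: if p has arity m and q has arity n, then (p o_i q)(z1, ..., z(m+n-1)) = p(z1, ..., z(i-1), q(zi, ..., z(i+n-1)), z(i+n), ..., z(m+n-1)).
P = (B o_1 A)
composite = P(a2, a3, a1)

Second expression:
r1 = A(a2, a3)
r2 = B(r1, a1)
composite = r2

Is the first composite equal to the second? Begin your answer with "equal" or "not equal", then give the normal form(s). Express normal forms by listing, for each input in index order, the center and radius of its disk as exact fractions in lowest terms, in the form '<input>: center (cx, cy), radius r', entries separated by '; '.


equal; the common form is a1: center (1/4, 0), radius 1/12; a2: center (1/4, 11/20), radius 1/60; a3: center (3/10, 11/20), radius 1/70

In normal form, the first expression is a1: center (1/4, 0), radius 1/12; a2: center (1/4, 11/20), radius 1/60; a3: center (3/10, 11/20), radius 1/70
In normal form, the second expression is a1: center (1/4, 0), radius 1/12; a2: center (1/4, 11/20), radius 1/60; a3: center (3/10, 11/20), radius 1/70
Both agree, so they are equal.


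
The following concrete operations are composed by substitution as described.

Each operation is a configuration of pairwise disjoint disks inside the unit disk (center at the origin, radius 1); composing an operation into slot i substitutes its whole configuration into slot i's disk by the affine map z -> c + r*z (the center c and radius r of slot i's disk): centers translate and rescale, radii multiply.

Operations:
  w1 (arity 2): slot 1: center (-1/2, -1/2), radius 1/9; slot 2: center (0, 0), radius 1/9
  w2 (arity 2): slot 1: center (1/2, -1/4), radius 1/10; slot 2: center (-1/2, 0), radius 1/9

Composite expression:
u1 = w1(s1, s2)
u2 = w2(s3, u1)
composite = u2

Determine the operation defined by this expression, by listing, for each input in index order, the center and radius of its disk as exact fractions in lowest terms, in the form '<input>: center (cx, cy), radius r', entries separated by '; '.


s1: center (-5/9, -1/18), radius 1/81; s2: center (-1/2, 0), radius 1/81; s3: center (1/2, -1/4), radius 1/10

Only the slot chain above each s matters under w2; compose those maps.
input s3: composing its 1 substitution step yields center (1/2, -1/4), radius 1/10
input s1: composing its 2 substitution steps yields center (-5/9, -1/18), radius 1/81
input s2: composing its 2 substitution steps yields center (-1/2, 0), radius 1/81


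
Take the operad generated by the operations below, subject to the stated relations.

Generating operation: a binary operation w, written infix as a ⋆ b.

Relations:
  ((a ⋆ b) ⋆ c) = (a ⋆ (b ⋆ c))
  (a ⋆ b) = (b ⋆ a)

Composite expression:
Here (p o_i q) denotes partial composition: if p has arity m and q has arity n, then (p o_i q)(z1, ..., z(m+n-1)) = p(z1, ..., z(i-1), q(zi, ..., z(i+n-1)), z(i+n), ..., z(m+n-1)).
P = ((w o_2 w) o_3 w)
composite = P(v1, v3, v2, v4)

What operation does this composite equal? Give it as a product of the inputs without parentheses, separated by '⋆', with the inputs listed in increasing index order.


Key point: w commutes, so take the v-inputs in any fixed order.
(v2 ⋆ v4) unparenthesizes to v2 ⋆ v4
(v3 ⋆ (v2 ⋆ v4)) unparenthesizes to v3 ⋆ v2 ⋆ v4
(v1 ⋆ (v3 ⋆ (v2 ⋆ v4))) unparenthesizes to v1 ⋆ v3 ⋆ v2 ⋆ v4
reordering the factors by index: v1 ⋆ v2 ⋆ v3 ⋆ v4

v1 ⋆ v2 ⋆ v3 ⋆ v4


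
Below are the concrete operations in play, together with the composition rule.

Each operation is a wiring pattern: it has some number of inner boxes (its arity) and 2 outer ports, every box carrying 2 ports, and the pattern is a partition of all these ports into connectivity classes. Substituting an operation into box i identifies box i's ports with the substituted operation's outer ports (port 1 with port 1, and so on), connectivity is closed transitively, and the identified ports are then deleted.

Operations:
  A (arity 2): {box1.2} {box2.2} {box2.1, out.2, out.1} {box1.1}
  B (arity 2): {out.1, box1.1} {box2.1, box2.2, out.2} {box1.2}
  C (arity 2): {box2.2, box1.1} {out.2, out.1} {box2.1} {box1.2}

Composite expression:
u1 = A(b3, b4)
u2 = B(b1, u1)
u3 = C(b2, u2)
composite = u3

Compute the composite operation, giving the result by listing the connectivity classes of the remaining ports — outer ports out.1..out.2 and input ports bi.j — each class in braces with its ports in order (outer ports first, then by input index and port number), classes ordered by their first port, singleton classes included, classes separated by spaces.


{out.1, out.2} {b1.1} {b1.2} {b2.1, b4.1} {b2.2} {b3.1} {b3.2} {b4.2}

Connectivity passes through glued C-boundaries; trace each wire chain.
A over (b3, b4) gives {out.1, out.2, b4.1} {b3.1} {b3.2} {b4.2}, out.j being that stage's outer ports
B over (b1, b3, b4) gives {out.1, b1.1} {out.2, b4.1} {b1.2} {b3.1} {b3.2} {b4.2}, out.j being that stage's outer ports
C over (b2, b1, b3, b4) gives {out.1, out.2} {b1.1} {b1.2} {b2.1, b4.1} {b2.2} {b3.1} {b3.2} {b4.2}, out.j being that stage's outer ports


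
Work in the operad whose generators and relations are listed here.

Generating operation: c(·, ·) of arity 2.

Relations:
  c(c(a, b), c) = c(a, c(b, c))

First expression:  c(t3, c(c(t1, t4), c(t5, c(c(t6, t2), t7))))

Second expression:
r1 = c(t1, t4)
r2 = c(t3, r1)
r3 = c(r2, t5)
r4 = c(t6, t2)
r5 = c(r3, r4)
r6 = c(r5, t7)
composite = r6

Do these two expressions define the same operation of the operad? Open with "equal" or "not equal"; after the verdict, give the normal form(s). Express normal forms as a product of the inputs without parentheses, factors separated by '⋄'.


equal; the common form is t3 ⋄ t1 ⋄ t4 ⋄ t5 ⋄ t6 ⋄ t2 ⋄ t7

The first expression reduces to t3 ⋄ t1 ⋄ t4 ⋄ t5 ⋄ t6 ⋄ t2 ⋄ t7
The second expression reduces to t3 ⋄ t1 ⋄ t4 ⋄ t5 ⋄ t6 ⋄ t2 ⋄ t7
The normal forms match — equal.


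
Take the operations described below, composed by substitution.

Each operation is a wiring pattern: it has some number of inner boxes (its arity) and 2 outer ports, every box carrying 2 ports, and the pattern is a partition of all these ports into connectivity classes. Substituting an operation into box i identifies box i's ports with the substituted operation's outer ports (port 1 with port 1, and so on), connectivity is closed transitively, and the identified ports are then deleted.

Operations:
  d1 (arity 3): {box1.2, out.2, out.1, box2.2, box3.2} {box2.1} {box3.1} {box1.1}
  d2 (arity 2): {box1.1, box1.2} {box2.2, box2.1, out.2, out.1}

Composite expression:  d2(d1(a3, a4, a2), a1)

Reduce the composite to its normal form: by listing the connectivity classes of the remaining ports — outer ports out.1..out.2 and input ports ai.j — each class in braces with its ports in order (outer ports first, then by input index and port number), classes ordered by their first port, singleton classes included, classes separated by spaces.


{out.1, out.2, a1.1, a1.2} {a2.1} {a2.2, a3.2, a4.2} {a3.1} {a4.1}

After gluing at d2, chains via deleted ports link the a-ports.
through d1, on inputs (a3, a4, a2): {out.1, out.2, a2.2, a3.2, a4.2} {a2.1} {a3.1} {a4.1} (out.j = stage outer ports)
through d2, on inputs (a3, a4, a2, a1): {out.1, out.2, a1.1, a1.2} {a2.1} {a2.2, a3.2, a4.2} {a3.1} {a4.1} (out.j = stage outer ports)


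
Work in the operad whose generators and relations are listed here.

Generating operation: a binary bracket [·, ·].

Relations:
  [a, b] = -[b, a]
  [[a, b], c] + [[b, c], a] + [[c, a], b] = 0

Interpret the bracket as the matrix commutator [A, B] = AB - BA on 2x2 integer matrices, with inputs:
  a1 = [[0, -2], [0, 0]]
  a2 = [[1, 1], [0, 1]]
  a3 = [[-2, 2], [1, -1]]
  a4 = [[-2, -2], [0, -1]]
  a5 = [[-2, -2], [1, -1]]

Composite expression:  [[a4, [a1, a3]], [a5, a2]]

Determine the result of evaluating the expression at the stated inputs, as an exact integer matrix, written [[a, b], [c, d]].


[[0, -12], [0, 0]]

[a1, a3] = [[-2, -2], [0, 2]]
[a4, [a1, a3]] = [[0, -6], [0, 0]]
[a5, a2] = [[-1, -1], [0, 1]]
[[a4, [a1, a3]], [a5, a2]] = [[0, -12], [0, 0]]


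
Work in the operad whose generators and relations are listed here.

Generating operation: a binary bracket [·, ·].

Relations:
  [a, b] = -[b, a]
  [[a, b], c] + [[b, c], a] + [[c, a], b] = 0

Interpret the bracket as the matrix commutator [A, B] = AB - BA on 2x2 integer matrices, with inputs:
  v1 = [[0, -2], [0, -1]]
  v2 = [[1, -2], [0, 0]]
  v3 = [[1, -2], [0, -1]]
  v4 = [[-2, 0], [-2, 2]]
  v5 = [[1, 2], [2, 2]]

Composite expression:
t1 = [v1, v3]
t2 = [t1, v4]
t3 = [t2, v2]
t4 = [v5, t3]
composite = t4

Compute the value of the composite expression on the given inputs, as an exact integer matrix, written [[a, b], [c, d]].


[[-16, -8], [0, 16]]

[v1, v3] = [[0, 2], [0, 0]]
[[v1, v3], v4] = [[-4, 8], [0, 4]]
[[[v1, v3], v4], v2] = [[0, 8], [0, 0]]
[v5, [[[v1, v3], v4], v2]] = [[-16, -8], [0, 16]]


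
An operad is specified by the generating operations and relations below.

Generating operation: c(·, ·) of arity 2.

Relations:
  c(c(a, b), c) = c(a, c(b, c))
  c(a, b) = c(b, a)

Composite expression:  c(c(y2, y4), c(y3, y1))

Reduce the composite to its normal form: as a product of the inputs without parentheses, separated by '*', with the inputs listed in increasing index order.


y1 * y2 * y3 * y4

Key point: c commutes, so take the y-inputs in any fixed order.
c(y2, y4) linearizes to y2 * y4
c(y3, y1) linearizes to y3 * y1
c(c(y2, y4), c(y3, y1)) linearizes to y2 * y4 * y3 * y1
sorting the factors by input index: y1 * y2 * y3 * y4


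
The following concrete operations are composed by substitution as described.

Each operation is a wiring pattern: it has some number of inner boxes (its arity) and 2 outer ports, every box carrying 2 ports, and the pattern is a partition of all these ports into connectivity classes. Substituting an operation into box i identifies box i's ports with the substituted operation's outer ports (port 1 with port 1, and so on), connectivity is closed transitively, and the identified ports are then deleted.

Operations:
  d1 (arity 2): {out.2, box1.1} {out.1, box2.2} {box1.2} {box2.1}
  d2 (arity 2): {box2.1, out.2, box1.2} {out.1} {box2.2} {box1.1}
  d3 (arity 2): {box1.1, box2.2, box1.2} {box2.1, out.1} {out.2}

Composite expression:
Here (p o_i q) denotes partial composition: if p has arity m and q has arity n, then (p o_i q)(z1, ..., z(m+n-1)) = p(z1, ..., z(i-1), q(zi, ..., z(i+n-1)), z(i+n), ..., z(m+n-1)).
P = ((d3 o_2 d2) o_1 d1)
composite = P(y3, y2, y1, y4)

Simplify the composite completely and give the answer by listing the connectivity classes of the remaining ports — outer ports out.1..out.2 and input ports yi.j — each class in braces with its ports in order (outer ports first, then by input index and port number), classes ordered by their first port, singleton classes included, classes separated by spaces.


{out.1} {out.2} {y1.1} {y1.2, y2.2, y3.1, y4.1} {y2.1} {y3.2} {y4.2}

Two ports join when wires chain via d3-identified ports.
through d1, on inputs (y3, y2): {out.1, y2.2} {out.2, y3.1} {y2.1} {y3.2} (out.j = stage outer ports)
through d2, on inputs (y1, y4): {out.1} {out.2, y1.2, y4.1} {y1.1} {y4.2} (out.j = stage outer ports)
through d3, on inputs (y3, y2, y1, y4): {out.1} {out.2} {y1.1} {y1.2, y2.2, y3.1, y4.1} {y2.1} {y3.2} {y4.2} (out.j = stage outer ports)


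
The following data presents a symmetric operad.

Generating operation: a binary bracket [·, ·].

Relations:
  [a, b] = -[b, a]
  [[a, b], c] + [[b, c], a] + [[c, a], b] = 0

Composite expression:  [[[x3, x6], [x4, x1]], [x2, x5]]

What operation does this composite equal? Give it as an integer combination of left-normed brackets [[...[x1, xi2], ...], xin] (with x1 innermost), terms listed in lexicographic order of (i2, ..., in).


Expand each bracket as ab - ba; the x1-initial words give the coefficients.
Composite bracket: [[[x3, x6], [x4, x1]], [x2, x5]]
Under [a, b] = ab - ba we get 32 signed associative words (2^5 = 32).
Collect the words opening with x1:
  x1x4x3x6x2x5 (sign +1) contributes +[[[[[x1, x4], x3], x6], x2], x5]
  x1x4x3x6x5x2 (sign -1) contributes -[[[[[x1, x4], x3], x6], x5], x2]
  x1x4x6x3x2x5 (sign -1) contributes -[[[[[x1, x4], x6], x3], x2], x5]
  x1x4x6x3x5x2 (sign +1) contributes +[[[[[x1, x4], x6], x3], x5], x2]

[[[[[x1, x4], x3], x6], x2], x5] - [[[[[x1, x4], x3], x6], x5], x2] - [[[[[x1, x4], x6], x3], x2], x5] + [[[[[x1, x4], x6], x3], x5], x2]


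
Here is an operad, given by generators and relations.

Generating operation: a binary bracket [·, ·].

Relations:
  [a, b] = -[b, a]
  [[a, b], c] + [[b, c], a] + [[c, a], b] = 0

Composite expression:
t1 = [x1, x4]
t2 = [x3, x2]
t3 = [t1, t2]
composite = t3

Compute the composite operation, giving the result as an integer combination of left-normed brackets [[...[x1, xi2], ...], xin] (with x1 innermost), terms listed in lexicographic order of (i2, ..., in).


-[[[x1, x4], x2], x3] + [[[x1, x4], x3], x2]

In the tensor algebra, words opening x1 carry the x1-anchored form.
Composite bracket: [[x1, x4], [x3, x2]]
Full expansion: 8 signed words from ab - ba (2^3 = 8).
Only words starting with x1 matter:
  from x1x4x2x3, sign -1: term -[[[x1, x4], x2], x3]
  from x1x4x3x2, sign +1: term +[[[x1, x4], x3], x2]


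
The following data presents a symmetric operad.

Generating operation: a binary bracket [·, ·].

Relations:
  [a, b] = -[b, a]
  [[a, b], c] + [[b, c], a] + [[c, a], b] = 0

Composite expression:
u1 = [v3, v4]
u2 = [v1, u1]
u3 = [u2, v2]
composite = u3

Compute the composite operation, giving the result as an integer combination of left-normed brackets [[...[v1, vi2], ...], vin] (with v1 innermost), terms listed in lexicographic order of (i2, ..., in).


[[[v1, v3], v4], v2] - [[[v1, v4], v3], v2]

A multilinear Lie element is pinned by v1-initial words (v1 innermost).
Composite bracket: [[v1, [v3, v4]], v2]
Full expansion: 8 signed words from ab - ba (2^3 = 8).
Coefficients come from the v1-initial words:
  the word v1v3v4v2 carries sign +1 and contributes +[[[v1, v3], v4], v2]
  the word v1v4v3v2 carries sign -1 and contributes -[[[v1, v4], v3], v2]


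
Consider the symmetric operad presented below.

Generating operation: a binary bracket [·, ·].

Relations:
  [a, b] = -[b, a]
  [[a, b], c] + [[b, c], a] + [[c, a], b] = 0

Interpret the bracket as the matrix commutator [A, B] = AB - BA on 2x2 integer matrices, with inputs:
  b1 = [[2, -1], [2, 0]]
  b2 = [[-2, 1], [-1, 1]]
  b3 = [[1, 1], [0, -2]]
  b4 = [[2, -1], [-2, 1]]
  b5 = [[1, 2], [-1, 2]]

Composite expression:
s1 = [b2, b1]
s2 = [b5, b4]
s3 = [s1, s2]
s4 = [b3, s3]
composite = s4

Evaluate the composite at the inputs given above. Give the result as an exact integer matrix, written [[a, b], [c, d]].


[b2, b1] = [[1, 1], [4, -1]]
[b5, b4] = [[-5, -1], [-3, 5]]
[[b2, b1], [b5, b4]] = [[1, 8], [-34, -1]]
[b3, [[b2, b1], [b5, b4]]] = [[-34, 22], [102, 34]]

[[-34, 22], [102, 34]]


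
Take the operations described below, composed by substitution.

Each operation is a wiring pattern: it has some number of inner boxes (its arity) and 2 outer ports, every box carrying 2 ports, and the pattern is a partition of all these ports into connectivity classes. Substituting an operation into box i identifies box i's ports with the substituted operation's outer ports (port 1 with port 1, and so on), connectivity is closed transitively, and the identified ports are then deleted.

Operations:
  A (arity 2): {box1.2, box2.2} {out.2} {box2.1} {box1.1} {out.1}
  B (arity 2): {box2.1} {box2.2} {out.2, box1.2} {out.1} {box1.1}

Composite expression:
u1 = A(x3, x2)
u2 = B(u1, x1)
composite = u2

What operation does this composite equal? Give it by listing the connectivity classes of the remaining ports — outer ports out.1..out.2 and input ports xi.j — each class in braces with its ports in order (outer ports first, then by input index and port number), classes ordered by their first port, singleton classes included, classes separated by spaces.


{out.1} {out.2} {x1.1} {x1.2} {x2.1} {x2.2, x3.2} {x3.1}

Connectivity passes through glued B-boundaries; trace each wire chain.
composing A on (x3, x2), with out.j its own outer ports: {out.1} {out.2} {x2.1} {x2.2, x3.2} {x3.1}
composing B on (x3, x2, x1), with out.j its own outer ports: {out.1} {out.2} {x1.1} {x1.2} {x2.1} {x2.2, x3.2} {x3.1}


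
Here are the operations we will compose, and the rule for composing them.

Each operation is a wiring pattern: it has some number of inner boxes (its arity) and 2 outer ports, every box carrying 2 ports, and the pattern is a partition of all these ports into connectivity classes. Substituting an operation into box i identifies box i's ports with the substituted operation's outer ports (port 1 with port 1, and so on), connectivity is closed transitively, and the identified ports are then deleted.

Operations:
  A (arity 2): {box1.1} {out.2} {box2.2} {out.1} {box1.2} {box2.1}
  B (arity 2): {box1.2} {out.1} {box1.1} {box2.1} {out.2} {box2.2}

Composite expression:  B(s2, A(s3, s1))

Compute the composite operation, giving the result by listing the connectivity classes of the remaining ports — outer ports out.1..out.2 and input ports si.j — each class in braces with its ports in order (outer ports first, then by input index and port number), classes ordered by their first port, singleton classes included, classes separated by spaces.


{out.1} {out.2} {s1.1} {s1.2} {s2.1} {s2.2} {s3.1} {s3.2}

Reachability decides: close wires over B-identified ports.
after A, the pattern on (s3, s1) reads {out.1} {out.2} {s1.1} {s1.2} {s3.1} {s3.2} (out.j = its outer ports)
after B, the pattern on (s2, s3, s1) reads {out.1} {out.2} {s1.1} {s1.2} {s2.1} {s2.2} {s3.1} {s3.2} (out.j = its outer ports)


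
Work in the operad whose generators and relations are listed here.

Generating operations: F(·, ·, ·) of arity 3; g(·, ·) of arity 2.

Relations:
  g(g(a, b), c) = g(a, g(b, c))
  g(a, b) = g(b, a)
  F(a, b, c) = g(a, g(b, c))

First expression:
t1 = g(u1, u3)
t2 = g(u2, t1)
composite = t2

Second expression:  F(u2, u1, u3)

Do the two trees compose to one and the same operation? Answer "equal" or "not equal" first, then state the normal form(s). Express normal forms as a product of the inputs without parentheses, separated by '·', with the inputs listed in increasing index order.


equal; the common form is u1 · u2 · u3

The first expression, normalized: u1 · u2 · u3
The second expression, normalized: u1 · u2 · u3
Same normal form: equal.


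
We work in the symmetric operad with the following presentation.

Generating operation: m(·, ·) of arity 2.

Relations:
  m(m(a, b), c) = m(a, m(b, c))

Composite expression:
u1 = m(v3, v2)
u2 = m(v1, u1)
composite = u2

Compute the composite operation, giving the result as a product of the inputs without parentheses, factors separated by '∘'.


v1 ∘ v3 ∘ v2

Key point: m is associative — brackets drop, the v-order remains.
m(v3, v2) spells out as v3 ∘ v2
m(v1, m(v3, v2)) spells out as v1 ∘ v3 ∘ v2


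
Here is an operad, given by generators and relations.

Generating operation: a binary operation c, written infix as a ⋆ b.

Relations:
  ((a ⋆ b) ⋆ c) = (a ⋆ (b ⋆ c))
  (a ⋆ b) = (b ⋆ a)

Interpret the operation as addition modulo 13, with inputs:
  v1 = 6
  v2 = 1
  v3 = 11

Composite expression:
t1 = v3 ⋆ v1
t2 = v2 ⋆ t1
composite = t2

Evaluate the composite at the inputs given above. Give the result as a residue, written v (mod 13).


5 (mod 13)

(v3 ⋆ v1) = 4
(v2 ⋆ (v3 ⋆ v1)) = 5


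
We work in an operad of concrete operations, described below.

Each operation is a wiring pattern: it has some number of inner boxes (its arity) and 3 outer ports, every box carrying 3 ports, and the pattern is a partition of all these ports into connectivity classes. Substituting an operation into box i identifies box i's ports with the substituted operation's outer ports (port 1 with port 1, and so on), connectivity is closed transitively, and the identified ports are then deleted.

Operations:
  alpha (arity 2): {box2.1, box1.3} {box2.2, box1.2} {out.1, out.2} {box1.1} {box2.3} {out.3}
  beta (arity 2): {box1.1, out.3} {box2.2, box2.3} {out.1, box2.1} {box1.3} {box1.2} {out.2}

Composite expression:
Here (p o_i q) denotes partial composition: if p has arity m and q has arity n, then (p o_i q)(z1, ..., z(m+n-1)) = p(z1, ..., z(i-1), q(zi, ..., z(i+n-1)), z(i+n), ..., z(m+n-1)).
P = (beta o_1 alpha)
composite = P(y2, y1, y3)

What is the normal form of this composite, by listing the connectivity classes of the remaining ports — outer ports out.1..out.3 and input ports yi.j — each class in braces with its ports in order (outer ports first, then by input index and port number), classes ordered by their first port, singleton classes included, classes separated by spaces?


{out.1, y3.1} {out.2} {out.3} {y1.1, y2.3} {y1.2, y2.2} {y1.3} {y2.1} {y3.2, y3.3}

Reachability decides: close wires over beta-identified ports.
alpha over (y2, y1) gives {out.1, out.2} {out.3} {y1.1, y2.3} {y1.2, y2.2} {y1.3} {y2.1}, out.j being that stage's outer ports
beta over (y2, y1, y3) gives {out.1, y3.1} {out.2} {out.3} {y1.1, y2.3} {y1.2, y2.2} {y1.3} {y2.1} {y3.2, y3.3}, out.j being that stage's outer ports


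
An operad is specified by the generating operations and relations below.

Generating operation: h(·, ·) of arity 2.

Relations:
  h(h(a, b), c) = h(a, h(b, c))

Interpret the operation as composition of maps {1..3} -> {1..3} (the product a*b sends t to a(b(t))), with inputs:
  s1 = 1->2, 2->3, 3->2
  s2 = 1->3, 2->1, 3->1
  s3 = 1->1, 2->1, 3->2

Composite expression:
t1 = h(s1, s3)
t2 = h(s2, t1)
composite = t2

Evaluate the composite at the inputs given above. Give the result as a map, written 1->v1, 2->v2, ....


1->1, 2->1, 3->1

h(s1, s3) = 1->2, 2->2, 3->3
h(s2, h(s1, s3)) = 1->1, 2->1, 3->1


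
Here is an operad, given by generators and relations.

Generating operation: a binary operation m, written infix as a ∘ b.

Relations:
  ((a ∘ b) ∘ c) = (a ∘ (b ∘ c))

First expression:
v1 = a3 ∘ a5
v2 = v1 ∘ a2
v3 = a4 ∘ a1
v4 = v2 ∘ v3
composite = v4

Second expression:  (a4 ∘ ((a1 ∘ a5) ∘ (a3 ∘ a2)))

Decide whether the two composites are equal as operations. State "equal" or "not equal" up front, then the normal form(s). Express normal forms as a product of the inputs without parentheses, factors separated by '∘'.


not equal: they reduce to a3 ∘ a5 ∘ a2 ∘ a4 ∘ a1 and a4 ∘ a1 ∘ a5 ∘ a3 ∘ a2

The first expression, normalized: a3 ∘ a5 ∘ a2 ∘ a4 ∘ a1
The second expression, normalized: a4 ∘ a1 ∘ a5 ∘ a3 ∘ a2
They disagree, so not equal.


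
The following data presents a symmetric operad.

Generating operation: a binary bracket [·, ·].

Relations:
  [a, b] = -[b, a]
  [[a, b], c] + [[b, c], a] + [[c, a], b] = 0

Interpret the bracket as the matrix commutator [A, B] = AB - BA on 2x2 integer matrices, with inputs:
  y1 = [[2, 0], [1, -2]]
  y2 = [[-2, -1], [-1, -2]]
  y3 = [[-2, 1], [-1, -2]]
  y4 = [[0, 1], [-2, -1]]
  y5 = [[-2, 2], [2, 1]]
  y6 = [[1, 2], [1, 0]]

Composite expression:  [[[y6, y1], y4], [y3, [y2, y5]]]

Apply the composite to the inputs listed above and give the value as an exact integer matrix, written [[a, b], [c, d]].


[[0, 0], [0, 0]]

[y6, y1] = [[2, -8], [3, -2]]
[[y6, y1], y4] = [[13, 12], [11, -13]]
[y2, y5] = [[0, -3], [3, 0]]
[y3, [y2, y5]] = [[0, 0], [0, 0]]
[[[y6, y1], y4], [y3, [y2, y5]]] = [[0, 0], [0, 0]]
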